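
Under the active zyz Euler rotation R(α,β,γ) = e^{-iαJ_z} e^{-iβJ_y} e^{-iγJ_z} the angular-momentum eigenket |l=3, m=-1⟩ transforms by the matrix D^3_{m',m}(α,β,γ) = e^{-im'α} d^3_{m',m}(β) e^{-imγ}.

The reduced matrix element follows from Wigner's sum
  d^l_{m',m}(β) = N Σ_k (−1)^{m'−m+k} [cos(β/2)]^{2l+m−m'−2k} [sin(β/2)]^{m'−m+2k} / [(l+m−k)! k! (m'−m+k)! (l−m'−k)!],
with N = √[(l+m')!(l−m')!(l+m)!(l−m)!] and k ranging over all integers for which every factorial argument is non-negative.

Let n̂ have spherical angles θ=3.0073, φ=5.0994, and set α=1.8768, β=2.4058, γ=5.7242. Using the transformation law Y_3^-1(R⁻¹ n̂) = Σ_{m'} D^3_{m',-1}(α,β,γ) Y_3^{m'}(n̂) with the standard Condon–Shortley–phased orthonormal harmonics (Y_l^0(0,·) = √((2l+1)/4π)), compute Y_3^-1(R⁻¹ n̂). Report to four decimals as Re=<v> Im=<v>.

Need the full column D^3_{m',-1} for m'=−3..3 at α=1.8768, β=2.4058, γ=5.7242.
cos(β/2)=0.359653, sin(β/2)=0.933086
d^3_{-3,-1}: single k=2 term ⇒ +0.056419;  D = +0.019824-0.052822i
d^3_{-2,-1}: k∈[1..2] ⇒ +0.017756 -0.239027 = -0.221271;  D = +0.220960+0.011727i
d^3_{-1,-1}: k∈[0..2] ⇒ +0.002164 -0.116539 +0.588310 = +0.473936;  D = +0.118622+0.458850i
d^3_{0,-1}: k∈[0..2] ⇒ -0.019451 +0.392762 -0.881217 = -0.507906;  D = -0.430600+0.269356i
d^3_{1,-1}: k∈[0..2] ⇒ +0.087404 -0.784413 +0.659979 = -0.037030;  D = +0.028183+0.024020i
d^3_{2,-1}: k∈[0..1] ⇒ -0.239027 +0.804438 = +0.565411;  D = -0.220079+0.520821i
d^3_{3,-1}: single k=0 term ⇒ +0.379752;  D = +0.378083+0.035569i
Y_3^{m'}(θ=3.0073,φ=5.0994) and Σ D·Y over m':
  (+0.0198-0.0528i)·(-0.0009-0.0004i)  (+0.2210+0.0117i)·(+0.0130-0.0127i)  (+0.1186+0.4589i)·(+0.0639+0.1567i)  (-0.4306+0.2694i)·(-0.7065+0.0000i)  (+0.0282+0.0240i)·(-0.0639+0.1567i)  (-0.2201+0.5208i)·(+0.0130+0.0127i)  (+0.3781+0.0356i)·(+0.0009-0.0004i)
Y_3^-1(R⁻¹ n̂) = +0.228200-0.138285i

Re=0.2282 Im=-0.1383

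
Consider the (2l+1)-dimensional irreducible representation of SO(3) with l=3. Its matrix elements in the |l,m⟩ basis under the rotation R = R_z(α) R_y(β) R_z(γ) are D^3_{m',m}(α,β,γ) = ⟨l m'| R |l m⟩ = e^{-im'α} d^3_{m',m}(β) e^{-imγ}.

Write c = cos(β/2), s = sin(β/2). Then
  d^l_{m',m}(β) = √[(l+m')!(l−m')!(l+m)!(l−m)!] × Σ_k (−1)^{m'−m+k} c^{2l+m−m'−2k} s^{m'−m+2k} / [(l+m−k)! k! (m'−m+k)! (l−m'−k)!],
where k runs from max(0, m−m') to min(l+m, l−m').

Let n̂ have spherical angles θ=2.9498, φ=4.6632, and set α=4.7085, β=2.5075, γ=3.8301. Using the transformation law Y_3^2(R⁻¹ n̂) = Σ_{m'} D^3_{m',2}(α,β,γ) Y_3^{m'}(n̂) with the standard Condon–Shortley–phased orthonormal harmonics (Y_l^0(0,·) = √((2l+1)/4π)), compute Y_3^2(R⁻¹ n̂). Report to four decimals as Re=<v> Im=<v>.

Need the full column D^3_{m',2} for m'=−3..3 at α=4.7085, β=2.5075, γ=3.8301.
cos(β/2)=0.311761, sin(β/2)=0.950160
d^3_{-3,2}: single k=5 term ⇒ +0.591402;  D = +0.581622+0.107109i
d^3_{-2,2}: k∈[4..5] ⇒ +0.396098 -0.735837 = -0.339739;  D = +0.062829-0.333879i
d^3_{-1,2}: k∈[3..4] ⇒ +0.164395 -0.763497 = -0.599102;  D = +0.588333+0.113083i
d^3_{0,2}: k∈[2..3] ⇒ +0.046714 -0.433904 = -0.387190;  D = -0.074562+0.379943i
d^3_{1,2}: k∈[1..2] ⇒ +0.008849 -0.164395 = -0.155545;  D = -0.152517-0.030547i
d^3_{2,2}: k∈[0..1] ⇒ +0.000918 -0.042644 = -0.041725;  D = +0.008353-0.040881i
d^3_{3,2}: single k=0 term ⇒ -0.006855;  D = +0.006710+0.001398i
Y_3^{m'}(θ=2.9498,φ=4.6632) and Σ D·Y over m':
  (+0.5816+0.1071i)·(+0.0004-0.0029i)  (+0.0628-0.3339i)·(+0.0363+0.0036i)  (+0.5883+0.1131i)·(-0.0116+0.2349i)  (-0.0746+0.3799i)·(-0.6661+0.0000i)  (-0.1525-0.0305i)·(+0.0116+0.2349i)  (+0.0084-0.0409i)·(+0.0363-0.0036i)  (+0.0067+0.0014i)·(-0.0004-0.0029i)
Y_3^2(R⁻¹ n̂) = +0.025893-0.167392i

Re=0.0259 Im=-0.1674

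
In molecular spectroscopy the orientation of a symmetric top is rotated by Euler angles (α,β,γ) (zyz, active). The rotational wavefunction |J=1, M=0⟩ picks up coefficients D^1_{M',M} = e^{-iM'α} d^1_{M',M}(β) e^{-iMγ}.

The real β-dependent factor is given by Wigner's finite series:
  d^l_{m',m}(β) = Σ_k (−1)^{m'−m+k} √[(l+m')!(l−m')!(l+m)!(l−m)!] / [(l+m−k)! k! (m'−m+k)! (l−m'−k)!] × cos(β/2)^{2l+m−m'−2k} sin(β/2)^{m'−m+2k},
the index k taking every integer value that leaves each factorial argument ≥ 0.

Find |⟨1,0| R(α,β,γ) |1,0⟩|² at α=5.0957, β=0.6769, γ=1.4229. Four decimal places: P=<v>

First d^1_{0,0}(β=0.6769), then the phase factors e^{-i(0)α} and e^{-i(0)γ}:
c=cos(0.6769/2)=0.943270, s=sin(0.6769/2)=0.332025; N=√[1·1·1·1]=1.000000
k: max(0,(0)−(0))=0 … min(1+(0),1−(0))=1
  k=0: (−1)^0·1.0000/(1)·0.9433^2·0.3320^0 = +0.889759
  k=1: (−1)^1·1.0000/(1)·0.9433^0·0.3320^2 = -0.110241
d^1_{0,0}(0.6769) = +0.889759 -0.110241 = +0.779518
|D^1_{0,0}|² = |d^1_{0,0}(β)|² = (+0.779518)² = 0.607649 (the z-rotation phases have unit modulus)

P=0.6076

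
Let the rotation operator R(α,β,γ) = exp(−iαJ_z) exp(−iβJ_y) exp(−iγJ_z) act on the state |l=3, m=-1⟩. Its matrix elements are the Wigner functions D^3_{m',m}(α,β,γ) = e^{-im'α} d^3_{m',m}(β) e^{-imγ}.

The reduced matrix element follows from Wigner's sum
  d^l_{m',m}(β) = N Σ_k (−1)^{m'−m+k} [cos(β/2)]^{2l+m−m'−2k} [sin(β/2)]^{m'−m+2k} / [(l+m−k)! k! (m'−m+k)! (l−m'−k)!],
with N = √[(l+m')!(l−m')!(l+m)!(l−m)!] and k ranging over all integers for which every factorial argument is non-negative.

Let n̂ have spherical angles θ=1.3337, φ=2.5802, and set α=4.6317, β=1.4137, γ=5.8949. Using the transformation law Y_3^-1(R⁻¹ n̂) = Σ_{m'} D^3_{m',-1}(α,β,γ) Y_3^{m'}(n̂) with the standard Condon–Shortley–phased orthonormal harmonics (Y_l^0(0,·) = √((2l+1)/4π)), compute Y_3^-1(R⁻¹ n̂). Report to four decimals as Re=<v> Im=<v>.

Re=-0.0026 Im=-0.0504

Need the full column D^3_{m',-1} for m'=−3..3 at α=4.6317, β=1.4137, γ=5.8949.
cos(β/2)=0.760411, sin(β/2)=0.649442
d^3_{-3,-1}: single k=2 term ⇒ +0.546161;  D = +0.321923+0.441199i
d^3_{-2,-1}: k∈[1..2] ⇒ +0.522136 -0.761722 = -0.239586;  D = +0.204295-0.125160i
d^3_{-1,-1}: k∈[0..2] ⇒ +0.193327 -1.128145 +0.617176 = -0.317642;  D = +0.143565+0.283347i
d^3_{0,-1}: k∈[0..2] ⇒ -0.571971 +1.251637 -0.304327 = +0.375339;  D = +0.347399-0.142104i
d^3_{1,-1}: k∈[0..2] ⇒ +0.846108 -0.822902 +0.075031 = +0.098238;  D = +0.029743+0.093627i
d^3_{2,-1}: k∈[0..1] ⇒ -0.761722 +0.277811 = -0.483911;  D = +0.471507-0.108863i
d^3_{3,-1}: single k=0 term ⇒ +0.398386;  D = -0.058044-0.394134i
Y_3^{m'}(θ=1.3337,φ=2.5802) and Σ D·Y over m':
  (+0.3219+0.4412i)·(+0.0434-0.3807i)  (+0.2043-0.1252i)·(+0.0982+0.2044i)  (+0.1436+0.2833i)·(+0.1926+0.1211i)  (+0.3474-0.1421i)·(-0.2388+0.0000i)  (+0.0297+0.0936i)·(-0.1926+0.1211i)  (+0.4715-0.1089i)·(+0.0982-0.2044i)  (-0.0580-0.3941i)·(-0.0434-0.3807i)
Y_3^-1(R⁻¹ n̂) = -0.002570-0.050410i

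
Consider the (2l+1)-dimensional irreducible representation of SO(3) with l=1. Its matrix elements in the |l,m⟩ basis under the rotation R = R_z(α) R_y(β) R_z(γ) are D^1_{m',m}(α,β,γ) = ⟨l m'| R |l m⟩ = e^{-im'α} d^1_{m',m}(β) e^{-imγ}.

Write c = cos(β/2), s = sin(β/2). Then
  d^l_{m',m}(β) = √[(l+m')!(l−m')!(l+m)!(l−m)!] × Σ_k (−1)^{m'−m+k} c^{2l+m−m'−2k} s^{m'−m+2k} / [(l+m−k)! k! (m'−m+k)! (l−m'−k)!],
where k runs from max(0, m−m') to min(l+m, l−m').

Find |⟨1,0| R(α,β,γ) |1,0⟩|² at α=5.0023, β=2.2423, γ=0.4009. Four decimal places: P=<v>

Split into d^1_{0,0}(β=2.2423) × two z-phases.
With c≡cos(β/2)=0.434647 and s≡sin(β/2)=0.900601, N=[1·1·1·1]^{1/2}=1.000000
Admissible k: 0..1 (factorial args all ≥0)
  k=0: (−1)^0·1.0000/(1)·0.4346^2·0.9006^0 = +0.188918
  k=1: (−1)^1·1.0000/(1)·0.4346^0·0.9006^2 = -0.811082
d^1_{0,0}(2.2423) = +0.188918 -0.811082 = -0.622164
|D^1_{0,0}|² = |d^1_{0,0}(β)|² = (-0.622164)² = 0.387088 (the z-rotation phases have unit modulus)

P=0.3871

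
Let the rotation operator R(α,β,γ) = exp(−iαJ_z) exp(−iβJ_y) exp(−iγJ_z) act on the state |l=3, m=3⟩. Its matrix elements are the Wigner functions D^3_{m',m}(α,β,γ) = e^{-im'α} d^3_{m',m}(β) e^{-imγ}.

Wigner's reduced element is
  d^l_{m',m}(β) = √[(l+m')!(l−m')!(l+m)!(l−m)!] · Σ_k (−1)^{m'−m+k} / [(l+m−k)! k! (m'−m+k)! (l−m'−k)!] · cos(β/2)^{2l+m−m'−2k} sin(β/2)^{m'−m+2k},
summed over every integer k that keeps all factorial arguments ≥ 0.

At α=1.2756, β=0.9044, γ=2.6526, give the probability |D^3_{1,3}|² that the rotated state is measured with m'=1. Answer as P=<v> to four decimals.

First d^3_{1,3}(β=0.9044), then the phase factors e^{-i(1)α} and e^{-i(3)γ}:
Half-angle: c=0.899488, s=0.436945. N=√(24·2·720·1)=185.903201
k: max(0,(3)−(1))=2 … min(3+(3),3−(1))=2
  k=2: (−1)^0·185.9032/(48)·0.8995^4·0.4369^2 = +0.484040
d^3_{1,3}(0.9044) = +0.484040
|D^3_{1,3}|² = |d^3_{1,3}(β)|² = (+0.484040)² = 0.234295 (the z-rotation phases have unit modulus)

P=0.2343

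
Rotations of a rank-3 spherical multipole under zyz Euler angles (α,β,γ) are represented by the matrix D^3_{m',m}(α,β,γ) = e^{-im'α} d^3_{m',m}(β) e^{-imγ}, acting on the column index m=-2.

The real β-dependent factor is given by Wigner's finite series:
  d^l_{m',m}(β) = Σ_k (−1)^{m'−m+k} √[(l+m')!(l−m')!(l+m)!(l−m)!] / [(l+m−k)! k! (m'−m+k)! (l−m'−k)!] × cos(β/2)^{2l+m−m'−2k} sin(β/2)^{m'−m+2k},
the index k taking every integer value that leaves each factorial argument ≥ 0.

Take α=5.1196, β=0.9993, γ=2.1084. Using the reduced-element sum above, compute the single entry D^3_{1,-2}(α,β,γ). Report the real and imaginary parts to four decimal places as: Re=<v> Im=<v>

D^3_{1,-2}(5.1196,0.9993,2.1084) = e^{-i·1·5.1196}·d^3_{1,-2}(0.9993)·e^{-i·-2·2.1084}. Compute d first:
With c≡cos(β/2)=0.877750 and s≡sin(β/2)=0.479118, N=[24·2·1·120]^{1/2}=75.894664
k: max(0,(-2)−(1))=0 … min(3+(-2),3−(1))=1
  k=0: (−1)^3·75.8947/(12)·0.8778^3·0.4791^3 = -0.470404
  k=1: (−1)^4·75.8947/(24)·0.8778^1·0.4791^5 = +0.070079
d^3_{1,-2}(0.9993) = -0.470404 +0.070079 = -0.400326
Phases: e^{-i·(1)·5.1196}=+0.396050+0.918229i, e^{-i·(-2)·2.1084}=-0.475550-0.879689i ⇒ D=-0.247968+0.314282i

Re=-0.2480 Im=0.3143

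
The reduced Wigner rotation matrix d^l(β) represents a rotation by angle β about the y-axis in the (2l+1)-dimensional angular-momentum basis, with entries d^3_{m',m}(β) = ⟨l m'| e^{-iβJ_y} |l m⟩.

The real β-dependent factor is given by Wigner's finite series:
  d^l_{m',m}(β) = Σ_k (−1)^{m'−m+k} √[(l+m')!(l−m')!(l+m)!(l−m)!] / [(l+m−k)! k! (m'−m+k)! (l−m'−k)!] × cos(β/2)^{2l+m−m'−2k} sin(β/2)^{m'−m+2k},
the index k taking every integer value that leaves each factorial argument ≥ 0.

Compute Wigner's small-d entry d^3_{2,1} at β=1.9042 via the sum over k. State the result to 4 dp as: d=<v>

d^3_{2,1}(β=1.9042) via Wigner's sum:
Half-angle: c=0.579974, s=0.814635. N=√(120·1·24·2)=75.894664
The bounds max(0,m−m')=0 and min(l+m,l−m')=1 give 2 terms
  k=0: (−1)^1·75.8947/(24)·0.5800^5·0.8146^1 = -0.169046
  k=1: (−1)^2·75.8947/(12)·0.5800^3·0.8146^3 = +0.667028
d^3_{2,1}(1.9042) = -0.169046 +0.667028 = +0.497983

d=0.4980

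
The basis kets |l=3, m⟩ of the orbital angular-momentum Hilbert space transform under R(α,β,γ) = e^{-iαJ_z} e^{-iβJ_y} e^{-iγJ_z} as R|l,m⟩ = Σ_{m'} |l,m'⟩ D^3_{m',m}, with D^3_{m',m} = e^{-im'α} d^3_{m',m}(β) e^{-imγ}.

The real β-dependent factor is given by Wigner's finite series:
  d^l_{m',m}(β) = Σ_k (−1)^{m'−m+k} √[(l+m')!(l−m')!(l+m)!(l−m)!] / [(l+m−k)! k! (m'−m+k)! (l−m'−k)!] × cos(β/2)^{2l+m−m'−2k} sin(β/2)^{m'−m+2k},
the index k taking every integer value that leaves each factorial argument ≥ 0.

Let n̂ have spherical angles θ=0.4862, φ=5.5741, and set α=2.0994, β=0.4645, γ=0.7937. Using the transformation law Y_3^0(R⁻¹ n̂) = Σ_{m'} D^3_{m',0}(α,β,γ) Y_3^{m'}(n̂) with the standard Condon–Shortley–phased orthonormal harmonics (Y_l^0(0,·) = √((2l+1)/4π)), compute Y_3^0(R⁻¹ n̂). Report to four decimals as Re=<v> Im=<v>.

Need the full column D^3_{m',0} for m'=−3..3 at α=2.0994, β=0.4645, γ=0.7937.
cos(β/2)=0.973151, sin(β/2)=0.230168
d^3_{-3,0}: single k=3 term ⇒ +0.050256;  D = +0.050250+0.000755i
d^3_{-2,0}: k∈[2..3] ⇒ +0.260238 -0.014558 = +0.245680;  D = -0.120704-0.213984i
d^3_{-1,0}: k∈[1..3] ⇒ +0.695883 -0.116785 +0.002178 = +0.581276;  D = -0.293154+0.501939i
d^3_{0,0}: k∈[0..3] ⇒ +0.849340 -0.427614 +0.023921 -0.000149 = +0.445498;  D = +0.445498+0.000000i
d^3_{1,0}: k∈[0..2] ⇒ -0.695883 +0.116785 -0.002178 = -0.581276;  D = +0.293154+0.501939i
d^3_{2,0}: k∈[0..1] ⇒ +0.260238 -0.014558 = +0.245680;  D = -0.120704+0.213984i
d^3_{3,0}: single k=0 term ⇒ -0.050256;  D = -0.050250+0.000755i
Y_3^{m'}(θ=0.4862,φ=5.5741) and Σ D·Y over m':
  (+0.0503+0.0008i)·(-0.0225+0.0361i)  (-0.1207-0.2140i)·(+0.0300+0.1950i)  (-0.2932+0.5019i)·(+0.3333+0.2860i)  (+0.4455+0.0000i)·(+0.2997+0.0000i)  (+0.2932+0.5019i)·(-0.3333+0.2860i)  (-0.1207+0.2140i)·(+0.0300-0.1950i)  (-0.0503+0.0008i)·(+0.0225+0.0361i)
Y_3^0(R⁻¹ n̂) = -0.275114+0.000000i

Re=-0.2751 Im=0.0000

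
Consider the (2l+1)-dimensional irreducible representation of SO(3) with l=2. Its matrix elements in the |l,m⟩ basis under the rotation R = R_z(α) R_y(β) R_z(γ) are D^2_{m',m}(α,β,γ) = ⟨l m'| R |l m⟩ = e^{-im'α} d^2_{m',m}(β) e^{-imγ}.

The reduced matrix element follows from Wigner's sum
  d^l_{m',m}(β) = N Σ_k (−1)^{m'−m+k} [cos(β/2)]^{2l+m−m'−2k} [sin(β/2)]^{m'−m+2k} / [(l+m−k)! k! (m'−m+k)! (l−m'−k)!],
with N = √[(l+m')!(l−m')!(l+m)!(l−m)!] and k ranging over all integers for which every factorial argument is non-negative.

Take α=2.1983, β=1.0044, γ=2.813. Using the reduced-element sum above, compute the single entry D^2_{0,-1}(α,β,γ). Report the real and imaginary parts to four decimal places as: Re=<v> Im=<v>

Re=0.5249 Im=-0.1790

D^2_{0,-1}(2.1983,1.0044,2.813) = e^{-i·0·2.1983}·d^2_{0,-1}(1.0044)·e^{-i·-1·2.813}. Compute d first:
c=cos(1.0044/2)=0.876526, s=sin(1.0044/2)=0.481355; N=√[2·2·1·6]=4.898979
The bounds max(0,m−m')=0 and min(l+m,l−m')=1 give 2 terms
  k=0: (−1)^1·4.8990/(2)·0.8765^3·0.4814^1 = -0.794027
  k=1: (−1)^2·4.8990/(2)·0.8765^1·0.4814^3 = +0.239462
d^2_{0,-1}(1.0044) = -0.794027 +0.239462 = -0.554565
Phases: e^{-i·(0)·2.1983}=+1.000000+0.000000i, e^{-i·(-1)·2.813}=-0.946497+0.322711i ⇒ D=+0.524894-0.178964i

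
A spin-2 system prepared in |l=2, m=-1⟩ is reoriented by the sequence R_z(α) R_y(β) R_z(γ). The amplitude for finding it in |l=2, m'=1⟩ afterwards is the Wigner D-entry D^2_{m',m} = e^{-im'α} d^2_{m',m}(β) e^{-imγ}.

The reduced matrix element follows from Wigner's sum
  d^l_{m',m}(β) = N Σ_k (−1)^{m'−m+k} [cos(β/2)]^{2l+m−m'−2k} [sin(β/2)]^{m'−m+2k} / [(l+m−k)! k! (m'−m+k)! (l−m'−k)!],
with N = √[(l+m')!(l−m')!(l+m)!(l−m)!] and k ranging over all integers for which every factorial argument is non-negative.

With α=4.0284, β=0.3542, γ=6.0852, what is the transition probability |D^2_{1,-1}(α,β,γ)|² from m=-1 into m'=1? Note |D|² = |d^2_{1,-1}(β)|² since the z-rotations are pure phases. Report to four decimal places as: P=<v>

Split into d^2_{1,-1}(β=0.3542) × two z-phases.
With c≡cos(β/2)=0.984359 and s≡sin(β/2)=0.176176, N=[6·1·1·6]^{1/2}=6.000000
The bounds max(0,m−m')=0 and min(l+m,l−m')=1 give 2 terms
  k=0: (−1)^2·6.0000/(2)·0.9844^2·0.1762^2 = +0.090224
  k=1: (−1)^3·6.0000/(6)·0.9844^0·0.1762^4 = -0.000963
d^2_{1,-1}(0.3542) = +0.090224 -0.000963 = +0.089260
|D^2_{1,-1}|² = |d^2_{1,-1}(β)|² = (+0.089260)² = 0.007967 (the z-rotation phases have unit modulus)

P=0.0080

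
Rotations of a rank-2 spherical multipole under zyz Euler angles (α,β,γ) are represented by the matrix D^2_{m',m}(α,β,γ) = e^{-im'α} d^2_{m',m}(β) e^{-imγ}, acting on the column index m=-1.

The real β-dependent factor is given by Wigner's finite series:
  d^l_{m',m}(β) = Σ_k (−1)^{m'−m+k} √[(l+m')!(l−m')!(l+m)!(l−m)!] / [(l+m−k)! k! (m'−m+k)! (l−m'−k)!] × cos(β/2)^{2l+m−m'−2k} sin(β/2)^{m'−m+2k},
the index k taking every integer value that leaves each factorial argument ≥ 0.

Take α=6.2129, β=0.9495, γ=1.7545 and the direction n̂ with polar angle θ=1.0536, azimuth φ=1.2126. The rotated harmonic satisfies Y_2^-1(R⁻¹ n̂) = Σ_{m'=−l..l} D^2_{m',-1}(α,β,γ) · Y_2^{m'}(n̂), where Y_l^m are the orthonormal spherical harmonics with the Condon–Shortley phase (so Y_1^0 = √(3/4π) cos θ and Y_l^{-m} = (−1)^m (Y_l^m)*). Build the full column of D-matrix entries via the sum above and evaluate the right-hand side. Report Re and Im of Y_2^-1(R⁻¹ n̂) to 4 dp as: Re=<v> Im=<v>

Re=0.3270 Im=-0.0384

Need the full column D^2_{m',-1} for m'=−2..2 at α=6.2129, β=0.9495, γ=1.7545.
cos(β/2)=0.889407, sin(β/2)=0.457116
d^2_{-2,-1}: single k=1 term ⇒ +0.643218;  D = -0.027735+0.642620i
d^2_{-1,-1}: k∈[0..1] ⇒ +0.625752 -0.495879 = +0.129873;  D = -0.014698+0.129039i
d^2_{0,-1}: k∈[0..1] ⇒ -0.787778 +0.208092 = -0.579686;  D = +0.105892-0.569932i
d^2_{1,-1}: k∈[0..1] ⇒ +0.495879 -0.043662 = +0.452216;  D = -0.113627+0.437708i
d^2_{2,-1}: single k=0 term ⇒ -0.169907;  D = +0.054136-0.161051i
Y_2^{m'}(θ=1.0536,φ=1.2126) and Σ D·Y over m':
  (-0.0277+0.6426i)·(-0.2201-0.1916i)  (-0.0147+0.1290i)·(+0.1164-0.3109i)  (+0.1059-0.5699i)·(-0.0841+0.0000i)  (-0.1136+0.4377i)·(-0.1164-0.3109i)  (+0.0541-0.1611i)·(-0.2201+0.1916i)
Y_2^-1(R⁻¹ n̂) = +0.327049-0.038413i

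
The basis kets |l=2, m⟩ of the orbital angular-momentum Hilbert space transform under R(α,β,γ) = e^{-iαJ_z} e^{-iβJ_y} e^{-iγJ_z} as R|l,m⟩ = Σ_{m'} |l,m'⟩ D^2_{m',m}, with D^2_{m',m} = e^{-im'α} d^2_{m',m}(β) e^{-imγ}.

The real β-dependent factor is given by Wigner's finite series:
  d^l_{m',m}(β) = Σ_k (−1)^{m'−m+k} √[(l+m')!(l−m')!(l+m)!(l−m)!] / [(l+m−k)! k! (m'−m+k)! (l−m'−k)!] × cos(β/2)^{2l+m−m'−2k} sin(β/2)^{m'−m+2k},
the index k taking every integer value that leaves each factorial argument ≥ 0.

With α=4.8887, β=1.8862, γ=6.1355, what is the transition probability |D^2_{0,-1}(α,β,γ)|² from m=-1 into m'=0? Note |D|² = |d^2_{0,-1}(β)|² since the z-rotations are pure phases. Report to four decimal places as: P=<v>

Split into d^2_{0,-1}(β=1.8862) × two z-phases.
c=cos(1.8862/2)=0.587282, s=sin(1.8862/2)=0.809383; N=√[2·2·1·6]=4.898979
k∈{0,1} keeps every argument non-negative
  k=0: (−1)^1·4.8990/(2)·0.5873^3·0.8094^1 = -0.401577
  k=1: (−1)^2·4.8990/(2)·0.5873^1·0.8094^3 = +0.762753
d^2_{0,-1}(1.8862) = -0.401577 +0.762753 = +0.361175
|D^2_{0,-1}|² = |d^2_{0,-1}(β)|² = (+0.361175)² = 0.130448 (the z-rotation phases have unit modulus)

P=0.1304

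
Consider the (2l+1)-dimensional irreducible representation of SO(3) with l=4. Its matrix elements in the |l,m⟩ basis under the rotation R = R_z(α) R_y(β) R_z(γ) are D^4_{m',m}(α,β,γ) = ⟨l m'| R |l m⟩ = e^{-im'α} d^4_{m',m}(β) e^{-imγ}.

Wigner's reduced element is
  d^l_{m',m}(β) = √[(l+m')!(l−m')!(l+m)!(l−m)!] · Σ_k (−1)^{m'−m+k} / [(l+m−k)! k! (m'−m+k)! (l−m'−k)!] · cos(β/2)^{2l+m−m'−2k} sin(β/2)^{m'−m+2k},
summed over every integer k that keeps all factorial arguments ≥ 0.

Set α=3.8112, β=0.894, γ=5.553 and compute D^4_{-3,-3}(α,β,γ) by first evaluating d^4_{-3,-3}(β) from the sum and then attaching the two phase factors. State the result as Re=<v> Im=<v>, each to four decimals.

Split into d^4_{-3,-3}(β=0.894) × two z-phases.
With c≡cos(β/2)=0.901748 and s≡sin(β/2)=0.432262, N=[1·5040·1·5040]^{1/2}=5040.000000
k: max(0,(-3)−(-3))=0 … min(4+(-3),4−(-3))=1
  k=0: (−1)^0·5040.0000/(5040)·0.9017^8·0.4323^0 = +0.437201
  k=1: (−1)^1·5040.0000/(720)·0.9017^6·0.4323^2 = -0.703240
d^4_{-3,-3}(0.894) = +0.437201 -0.703240 = -0.266039
Attach z-rotation phases: D = e^{-i(-3)(3.8112)}·(-0.266039)·e^{-i(-3)(5.553)} = +0.261658-0.048083i

Re=0.2617 Im=-0.0481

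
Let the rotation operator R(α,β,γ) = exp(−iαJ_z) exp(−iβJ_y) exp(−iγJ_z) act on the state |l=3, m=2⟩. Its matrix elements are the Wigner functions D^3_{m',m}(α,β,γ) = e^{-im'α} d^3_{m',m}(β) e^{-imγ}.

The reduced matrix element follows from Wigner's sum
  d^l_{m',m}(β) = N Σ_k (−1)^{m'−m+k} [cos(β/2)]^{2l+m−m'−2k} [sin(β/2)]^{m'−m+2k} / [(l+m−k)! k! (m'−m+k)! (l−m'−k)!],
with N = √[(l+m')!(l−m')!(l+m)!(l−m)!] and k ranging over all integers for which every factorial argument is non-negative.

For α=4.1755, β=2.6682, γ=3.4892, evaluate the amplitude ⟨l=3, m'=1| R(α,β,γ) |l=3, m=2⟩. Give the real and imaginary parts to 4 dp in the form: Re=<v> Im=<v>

Split into d^3_{1,2}(β=2.6682) × two z-phases.
c=cos(2.6682/2)=0.234492, s=sin(2.6682/2)=0.972118; N=√[24·2·120·1]=75.894664
k: max(0,(2)−(1))=1 … min(3+(2),3−(1))=2
  k=1: (−1)^0·75.8947/(24)·0.2345^5·0.9721^1 = +0.002180
  k=2: (−1)^1·75.8947/(12)·0.2345^3·0.9721^3 = -0.074916
d^3_{1,2}(2.6682) = +0.002180 -0.074916 = -0.072736
D = (-0.511465+0.859304i)·(-0.072736)·(+0.767916-0.640550i) = -0.011468-0.071826i

Re=-0.0115 Im=-0.0718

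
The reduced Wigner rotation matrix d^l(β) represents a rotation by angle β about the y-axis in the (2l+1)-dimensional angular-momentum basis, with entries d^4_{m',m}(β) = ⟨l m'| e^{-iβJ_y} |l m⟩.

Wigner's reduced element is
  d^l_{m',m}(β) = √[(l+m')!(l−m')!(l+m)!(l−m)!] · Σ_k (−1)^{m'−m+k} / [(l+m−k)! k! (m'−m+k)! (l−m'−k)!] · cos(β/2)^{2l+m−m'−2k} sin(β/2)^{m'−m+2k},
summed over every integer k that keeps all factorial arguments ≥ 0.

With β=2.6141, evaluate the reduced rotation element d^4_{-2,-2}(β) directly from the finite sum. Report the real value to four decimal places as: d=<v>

d=0.0567

d^4_{-2,-2}(β=2.6141) via Wigner's sum:
Half-angle: c=0.260699, s=0.965420. N=√(2·720·2·720)=1440.000000
The bounds max(0,m−m')=0 and min(l+m,l−m')=2 give 3 terms
  k=0: (−1)^0·1440.0000/(1440)·0.2607^8·0.9654^0 = +0.000021
  k=1: (−1)^1·1440.0000/(120)·0.2607^6·0.9654^2 = -0.003511
  k=2: (−1)^2·1440.0000/(96)·0.2607^4·0.9654^4 = +0.060189
d^4_{-2,-2}(2.6141) = +0.000021 -0.003511 +0.060189 = +0.056699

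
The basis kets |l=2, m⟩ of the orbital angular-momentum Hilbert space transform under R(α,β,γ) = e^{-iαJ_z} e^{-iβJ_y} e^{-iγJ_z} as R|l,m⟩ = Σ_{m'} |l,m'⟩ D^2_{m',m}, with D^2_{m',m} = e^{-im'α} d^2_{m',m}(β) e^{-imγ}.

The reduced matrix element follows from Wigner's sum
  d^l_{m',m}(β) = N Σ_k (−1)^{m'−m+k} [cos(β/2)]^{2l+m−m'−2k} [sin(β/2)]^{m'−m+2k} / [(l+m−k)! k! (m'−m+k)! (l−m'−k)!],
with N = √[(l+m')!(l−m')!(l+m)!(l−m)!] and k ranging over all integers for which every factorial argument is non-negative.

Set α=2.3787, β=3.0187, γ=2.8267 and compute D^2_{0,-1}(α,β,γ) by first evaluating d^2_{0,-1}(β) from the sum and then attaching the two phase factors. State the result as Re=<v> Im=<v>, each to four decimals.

Re=-0.1417 Im=0.0461

D^2_{0,-1}(2.3787,3.0187,2.8267) = e^{-i·0·2.3787}·d^2_{0,-1}(3.0187)·e^{-i·-1·2.8267}. Compute d first:
c=cos(3.0187/2)=0.061408, s=sin(3.0187/2)=0.998113; N=√[2·2·1·6]=4.898979
k∈{0,1} keeps every argument non-negative
  k=0: (−1)^1·4.8990/(2)·0.0614^3·0.9981^1 = -0.000566
  k=1: (−1)^2·4.8990/(2)·0.0614^1·0.9981^3 = +0.149567
d^2_{0,-1}(3.0187) = -0.000566 +0.149567 = +0.149001
D = (+1.000000+0.000000i)·(+0.149001)·(-0.950830+0.309714i) = -0.141675+0.046148i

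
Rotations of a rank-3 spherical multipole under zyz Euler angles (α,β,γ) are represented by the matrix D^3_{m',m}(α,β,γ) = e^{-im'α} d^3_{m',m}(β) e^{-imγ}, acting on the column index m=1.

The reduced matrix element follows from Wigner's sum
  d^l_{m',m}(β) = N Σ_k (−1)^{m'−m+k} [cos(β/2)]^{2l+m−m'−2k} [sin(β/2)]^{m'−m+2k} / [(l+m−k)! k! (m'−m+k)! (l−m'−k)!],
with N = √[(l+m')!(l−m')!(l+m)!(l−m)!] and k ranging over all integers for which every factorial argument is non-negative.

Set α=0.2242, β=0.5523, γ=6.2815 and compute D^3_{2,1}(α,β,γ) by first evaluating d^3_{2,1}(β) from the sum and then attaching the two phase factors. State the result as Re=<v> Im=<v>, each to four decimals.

First d^3_{2,1}(β=0.5523), then the phase factors e^{-i(2)α} and e^{-i(1)γ}:
With c≡cos(β/2)=0.962112 and s≡sin(β/2)=0.272654, N=[120·1·24·2]^{1/2}=75.894664
k∈{0,1} keeps every argument non-negative
  k=0: (−1)^1·75.8947/(24)·0.9621^5·0.2727^1 = -0.710788
  k=1: (−1)^2·75.8947/(12)·0.9621^3·0.2727^3 = +0.114167
d^3_{2,1}(0.5523) = -0.710788 +0.114167 = -0.596621
Phases: e^{-i·(2)·0.2242}=+0.901142-0.433524i, e^{-i·(1)·6.2815}=+0.999999+0.001685i ⇒ D=-0.538075+0.257743i

Re=-0.5381 Im=0.2577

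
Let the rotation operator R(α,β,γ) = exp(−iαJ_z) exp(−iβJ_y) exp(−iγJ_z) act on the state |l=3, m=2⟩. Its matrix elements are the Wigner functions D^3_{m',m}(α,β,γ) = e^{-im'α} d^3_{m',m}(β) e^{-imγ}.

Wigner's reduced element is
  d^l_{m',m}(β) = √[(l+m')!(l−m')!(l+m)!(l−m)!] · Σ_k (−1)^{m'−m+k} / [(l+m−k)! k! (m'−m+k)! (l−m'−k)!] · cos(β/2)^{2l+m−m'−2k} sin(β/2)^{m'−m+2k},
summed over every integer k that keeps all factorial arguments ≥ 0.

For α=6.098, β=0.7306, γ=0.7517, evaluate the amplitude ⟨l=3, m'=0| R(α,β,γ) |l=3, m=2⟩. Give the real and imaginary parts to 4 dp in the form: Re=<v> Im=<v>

Re=0.0306 Im=-0.4531

First d^3_{0,2}(β=0.7306), then the phase factors e^{-i(0)α} and e^{-i(2)γ}:
With c≡cos(β/2)=0.934017 and s≡sin(β/2)=0.357230, N=[6·6·120·1]^{1/2}=65.726707
Admissible k: 2..3 (factorial args all ≥0)
  k=2: (−1)^0·65.7267/(12)·0.9340^4·0.3572^2 = +0.531954
  k=3: (−1)^1·65.7267/(12)·0.9340^2·0.3572^4 = -0.077814
d^3_{0,2}(0.7306) = +0.531954 -0.077814 = +0.454139
D = (+1.000000+0.000000i)·(+0.454139)·(+0.067345-0.997730i) = +0.030584-0.453108i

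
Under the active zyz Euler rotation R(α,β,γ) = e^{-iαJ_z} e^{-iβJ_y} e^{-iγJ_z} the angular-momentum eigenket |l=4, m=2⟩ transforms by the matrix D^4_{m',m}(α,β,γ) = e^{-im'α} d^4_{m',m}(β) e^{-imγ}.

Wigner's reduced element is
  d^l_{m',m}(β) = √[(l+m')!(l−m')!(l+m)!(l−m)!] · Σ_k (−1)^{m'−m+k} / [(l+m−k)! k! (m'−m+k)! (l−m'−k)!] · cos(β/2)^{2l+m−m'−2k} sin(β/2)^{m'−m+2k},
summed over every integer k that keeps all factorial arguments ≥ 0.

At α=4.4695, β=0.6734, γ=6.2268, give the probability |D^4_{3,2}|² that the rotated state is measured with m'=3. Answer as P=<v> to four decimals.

Split into d^4_{3,2}(β=0.6734) × two z-phases.
Half-angle: c=0.943850, s=0.330374. N=√(5040·1·720·2)=2693.993318
The bounds max(0,m−m')=0 and min(l+m,l−m')=1 give 2 terms
  k=0: (−1)^1·2693.9933/(720)·0.9439^7·0.3304^1 = -0.824881
  k=1: (−1)^2·2693.9933/(240)·0.9439^5·0.3304^3 = +0.303193
d^4_{3,2}(0.6734) = -0.824881 +0.303193 = -0.521688
|D^4_{3,2}|² = |d^4_{3,2}(β)|² = (-0.521688)² = 0.272158 (the z-rotation phases have unit modulus)

P=0.2722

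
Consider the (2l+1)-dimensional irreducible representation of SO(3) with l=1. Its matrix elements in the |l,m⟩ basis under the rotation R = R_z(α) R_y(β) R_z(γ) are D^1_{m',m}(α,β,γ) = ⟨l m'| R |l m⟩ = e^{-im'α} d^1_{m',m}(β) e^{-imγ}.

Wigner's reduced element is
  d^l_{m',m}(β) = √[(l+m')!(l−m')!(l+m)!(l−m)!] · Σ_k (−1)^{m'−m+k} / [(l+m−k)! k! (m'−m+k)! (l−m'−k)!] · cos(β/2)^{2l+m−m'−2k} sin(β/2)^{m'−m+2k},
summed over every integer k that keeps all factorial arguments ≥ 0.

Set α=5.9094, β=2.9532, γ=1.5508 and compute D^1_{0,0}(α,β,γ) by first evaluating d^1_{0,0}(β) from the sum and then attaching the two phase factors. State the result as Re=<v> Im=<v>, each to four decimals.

First d^1_{0,0}(β=2.9532), then the phase factors e^{-i(0)α} and e^{-i(0)γ}:
Half-angle: c=0.094057, s=0.995567. N=√(1·1·1·1)=1.000000
Admissible k: 0..1 (factorial args all ≥0)
  k=0: (−1)^0·1.0000/(1)·0.0941^2·0.9956^0 = +0.008847
  k=1: (−1)^1·1.0000/(1)·0.0941^0·0.9956^2 = -0.991153
d^1_{0,0}(2.9532) = +0.008847 -0.991153 = -0.982307
Phases: e^{-i·(0)·5.9094}=+1.000000+0.000000i, e^{-i·(0)·1.5508}=+1.000000+0.000000i ⇒ D=-0.982307+0.000000i

Re=-0.9823 Im=0.0000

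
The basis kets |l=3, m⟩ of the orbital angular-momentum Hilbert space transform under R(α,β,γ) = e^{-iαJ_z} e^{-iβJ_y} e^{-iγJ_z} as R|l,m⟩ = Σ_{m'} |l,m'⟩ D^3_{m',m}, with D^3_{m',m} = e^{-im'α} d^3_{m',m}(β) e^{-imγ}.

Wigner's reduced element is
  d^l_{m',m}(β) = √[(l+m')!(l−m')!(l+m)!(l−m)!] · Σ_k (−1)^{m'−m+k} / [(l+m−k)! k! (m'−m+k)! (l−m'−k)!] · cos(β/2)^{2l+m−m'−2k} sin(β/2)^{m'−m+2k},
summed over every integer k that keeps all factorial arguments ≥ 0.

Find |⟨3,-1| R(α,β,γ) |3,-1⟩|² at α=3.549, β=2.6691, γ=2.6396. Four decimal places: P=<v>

P=0.0735

D^3_{-1,-1}(3.549,2.6691,2.6396) = e^{-i·-1·3.549}·d^3_{-1,-1}(2.6691)·e^{-i·-1·2.6396}. Compute d first:
c=cos(2.6691/2)=0.234055, s=sin(2.6691/2)=0.972223; N=√[2·24·2·24]=48.000000
Admissible k: 0..2 (factorial args all ≥0)
  k=0: (−1)^0·48.0000/(48)·0.2341^6·0.9722^0 = +0.000164
  k=1: (−1)^1·48.0000/(6)·0.2341^4·0.9722^2 = -0.022693
  k=2: (−1)^2·48.0000/(8)·0.2341^2·0.9722^4 = +0.293664
d^3_{-1,-1}(2.6691) = +0.000164 -0.022693 +0.293664 = +0.271135
|D^3_{-1,-1}|² = |d^3_{-1,-1}(β)|² = (+0.271135)² = 0.073514 (the z-rotation phases have unit modulus)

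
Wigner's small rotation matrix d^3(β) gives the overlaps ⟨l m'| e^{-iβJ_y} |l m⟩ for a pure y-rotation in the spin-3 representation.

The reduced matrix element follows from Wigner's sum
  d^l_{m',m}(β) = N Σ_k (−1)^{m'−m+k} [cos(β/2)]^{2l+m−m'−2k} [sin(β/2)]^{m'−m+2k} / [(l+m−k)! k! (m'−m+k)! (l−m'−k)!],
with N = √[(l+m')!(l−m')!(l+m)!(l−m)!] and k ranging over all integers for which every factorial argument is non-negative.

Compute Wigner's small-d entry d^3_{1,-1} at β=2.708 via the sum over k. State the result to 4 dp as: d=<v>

d=0.5431

d^3_{1,-1}(β=2.708) via Wigner's sum:
c=cos(2.708/2)=0.215102, s=sin(2.708/2)=0.976592; N=√[24·2·2·24]=48.000000
k: max(0,(-1)−(1))=0 … min(3+(-1),3−(1))=2
  k=0: (−1)^2·48.0000/(8)·0.2151^4·0.9766^2 = +0.012251
  k=1: (−1)^3·48.0000/(6)·0.2151^2·0.9766^4 = -0.336691
  k=2: (−1)^4·48.0000/(48)·0.2151^0·0.9766^6 = +0.867517
d^3_{1,-1}(2.708) = +0.012251 -0.336691 +0.867517 = +0.543077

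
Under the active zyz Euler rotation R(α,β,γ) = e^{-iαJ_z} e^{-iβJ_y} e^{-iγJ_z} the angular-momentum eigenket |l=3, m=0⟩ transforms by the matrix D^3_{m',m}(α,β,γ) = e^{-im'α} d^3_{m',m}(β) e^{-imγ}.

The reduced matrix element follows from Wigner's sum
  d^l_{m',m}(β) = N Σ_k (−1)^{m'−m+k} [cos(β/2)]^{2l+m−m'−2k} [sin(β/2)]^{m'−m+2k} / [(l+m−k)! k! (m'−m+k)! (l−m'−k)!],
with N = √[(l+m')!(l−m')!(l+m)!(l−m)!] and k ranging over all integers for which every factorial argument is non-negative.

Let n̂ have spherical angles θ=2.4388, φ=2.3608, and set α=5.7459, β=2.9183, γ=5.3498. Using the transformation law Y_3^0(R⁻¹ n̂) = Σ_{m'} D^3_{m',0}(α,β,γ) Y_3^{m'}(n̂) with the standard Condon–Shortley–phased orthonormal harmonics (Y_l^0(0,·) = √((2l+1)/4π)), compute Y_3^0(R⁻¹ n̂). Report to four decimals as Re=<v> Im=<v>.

Re=-0.2639 Im=0.0000

Need the full column D^3_{m',0} for m'=−3..3 at α=5.7459, β=2.9183, γ=5.3498.
cos(β/2)=0.111415, sin(β/2)=0.993774
d^3_{-3,0}: single k=3 term ⇒ +0.006070;  D = -0.000249-0.006065i
d^3_{-2,0}: k∈[2..3] ⇒ +0.000833 -0.066312 = -0.065479;  D = -0.031175+0.057581i
d^3_{-1,0}: k∈[1..3] ⇒ +0.000059 -0.014106 +0.374085 = +0.360039;  D = +0.309310-0.184270i
d^3_{0,0}: k∈[0..3] ⇒ +0.000002 -0.001370 +0.108962 -0.963221 = -0.855626;  D = -0.855626+0.000000i
d^3_{1,0}: k∈[0..2] ⇒ -0.000059 +0.014106 -0.374085 = -0.360039;  D = -0.309310-0.184270i
d^3_{2,0}: k∈[0..1] ⇒ +0.000833 -0.066312 = -0.065479;  D = -0.031175-0.057581i
d^3_{3,0}: single k=0 term ⇒ -0.006070;  D = +0.000249-0.006065i
Y_3^{m'}(θ=2.4388,φ=2.3608) and Σ D·Y over m':
  (-0.0002-0.0061i)·(+0.0786-0.0808i)  (-0.0312+0.0576i)·(-0.0030-0.3258i)  (+0.3093-0.1843i)·(-0.2836-0.2810i)  (-0.8556+0.0000i)·(+0.0253+0.0000i)  (-0.3093-0.1843i)·(+0.2836-0.2810i)  (-0.0312-0.0576i)·(-0.0030+0.3258i)  (+0.0002-0.0061i)·(-0.0786-0.0808i)
Y_3^0(R⁻¹ n̂) = -0.263948+0.000000i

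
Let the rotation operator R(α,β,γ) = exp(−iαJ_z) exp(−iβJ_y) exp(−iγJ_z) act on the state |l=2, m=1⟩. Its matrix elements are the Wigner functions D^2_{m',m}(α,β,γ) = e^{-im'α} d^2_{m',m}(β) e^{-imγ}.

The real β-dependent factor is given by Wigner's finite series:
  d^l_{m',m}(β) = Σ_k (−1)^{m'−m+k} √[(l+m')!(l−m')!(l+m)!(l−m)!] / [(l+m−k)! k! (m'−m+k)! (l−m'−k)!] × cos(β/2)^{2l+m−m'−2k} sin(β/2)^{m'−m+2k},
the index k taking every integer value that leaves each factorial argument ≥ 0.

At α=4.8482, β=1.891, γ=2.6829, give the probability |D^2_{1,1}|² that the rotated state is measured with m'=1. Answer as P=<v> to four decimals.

P=0.3117

Split into d^2_{1,1}(β=1.891) × two z-phases.
With c≡cos(β/2)=0.585338 and s≡sin(β/2)=0.810790, N=[6·1·6·1]^{1/2}=6.000000
Admissible k: 0..1 (factorial args all ≥0)
  k=0: (−1)^0·6.0000/(6)·0.5853^4·0.8108^0 = +0.117389
  k=1: (−1)^1·6.0000/(2)·0.5853^2·0.8108^2 = -0.675695
d^2_{1,1}(1.891) = +0.117389 -0.675695 = -0.558306
|D^2_{1,1}|² = |d^2_{1,1}(β)|² = (-0.558306)² = 0.311706 (the z-rotation phases have unit modulus)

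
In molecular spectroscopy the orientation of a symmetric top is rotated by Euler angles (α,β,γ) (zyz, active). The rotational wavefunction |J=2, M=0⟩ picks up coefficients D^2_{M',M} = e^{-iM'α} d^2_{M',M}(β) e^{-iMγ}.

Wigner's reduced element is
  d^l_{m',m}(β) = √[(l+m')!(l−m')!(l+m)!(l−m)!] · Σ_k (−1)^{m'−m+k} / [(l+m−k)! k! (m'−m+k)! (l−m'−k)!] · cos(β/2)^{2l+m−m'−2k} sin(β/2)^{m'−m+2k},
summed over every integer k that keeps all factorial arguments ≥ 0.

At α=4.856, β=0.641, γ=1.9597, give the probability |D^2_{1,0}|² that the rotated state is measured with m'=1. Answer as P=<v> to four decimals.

First d^2_{1,0}(β=0.641), then the phase factors e^{-i(1)α} and e^{-i(0)γ}:
With c≡cos(β/2)=0.949078 and s≡sin(β/2)=0.315041, N=[6·1·2·2]^{1/2}=4.898979
Admissible k: 0..1 (factorial args all ≥0)
  k=0: (−1)^1·4.8990/(2)·0.9491^3·0.3150^1 = -0.659703
  k=1: (−1)^2·4.8990/(2)·0.9491^1·0.3150^3 = +0.072691
d^2_{1,0}(0.641) = -0.659703 +0.072691 = -0.587012
|D^2_{1,0}|² = |d^2_{1,0}(β)|² = (-0.587012)² = 0.344584 (the z-rotation phases have unit modulus)

P=0.3446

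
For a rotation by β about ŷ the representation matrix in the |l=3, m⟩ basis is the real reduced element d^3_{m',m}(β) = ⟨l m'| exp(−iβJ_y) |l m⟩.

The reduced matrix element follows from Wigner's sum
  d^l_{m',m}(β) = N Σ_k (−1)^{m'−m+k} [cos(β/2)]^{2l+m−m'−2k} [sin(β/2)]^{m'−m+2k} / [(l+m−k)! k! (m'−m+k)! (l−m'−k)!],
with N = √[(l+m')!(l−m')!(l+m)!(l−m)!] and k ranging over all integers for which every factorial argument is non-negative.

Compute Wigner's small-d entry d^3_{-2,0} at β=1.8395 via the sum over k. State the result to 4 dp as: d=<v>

d^3_{-2,0}(β=1.8395) via Wigner's sum:
With c≡cos(β/2)=0.606019 and s≡sin(β/2)=0.795450, N=[1·120·6·6]^{1/2}=65.726707
k: max(0,(0)−(-2))=2 … min(3+(0),3−(-2))=3
  k=2: (−1)^0·65.7267/(12)·0.6060^4·0.7955^2 = +0.467446
  k=3: (−1)^1·65.7267/(12)·0.6060^2·0.7955^4 = -0.805351
d^3_{-2,0}(1.8395) = +0.467446 -0.805351 = -0.337904

d=-0.3379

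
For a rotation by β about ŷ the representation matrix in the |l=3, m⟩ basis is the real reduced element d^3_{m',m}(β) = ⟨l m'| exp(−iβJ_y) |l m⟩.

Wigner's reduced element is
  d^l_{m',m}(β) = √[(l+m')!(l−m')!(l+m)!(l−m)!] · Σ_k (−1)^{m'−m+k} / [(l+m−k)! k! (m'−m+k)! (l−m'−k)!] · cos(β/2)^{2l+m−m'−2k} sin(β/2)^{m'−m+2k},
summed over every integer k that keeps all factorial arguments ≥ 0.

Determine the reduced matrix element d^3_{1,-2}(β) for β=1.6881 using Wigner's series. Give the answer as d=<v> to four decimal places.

d^3_{1,-2}(β=1.6881) via Wigner's sum:
With c≡cos(β/2)=0.664442 and s≡sin(β/2)=0.747340, N=[24·2·1·120]^{1/2}=75.894664
The bounds max(0,m−m')=0 and min(l+m,l−m')=1 give 2 terms
  k=0: (−1)^3·75.8947/(12)·0.6644^3·0.7473^3 = -0.774382
  k=1: (−1)^4·75.8947/(24)·0.6644^1·0.7473^5 = +0.489834
d^3_{1,-2}(1.6881) = -0.774382 +0.489834 = -0.284549

d=-0.2845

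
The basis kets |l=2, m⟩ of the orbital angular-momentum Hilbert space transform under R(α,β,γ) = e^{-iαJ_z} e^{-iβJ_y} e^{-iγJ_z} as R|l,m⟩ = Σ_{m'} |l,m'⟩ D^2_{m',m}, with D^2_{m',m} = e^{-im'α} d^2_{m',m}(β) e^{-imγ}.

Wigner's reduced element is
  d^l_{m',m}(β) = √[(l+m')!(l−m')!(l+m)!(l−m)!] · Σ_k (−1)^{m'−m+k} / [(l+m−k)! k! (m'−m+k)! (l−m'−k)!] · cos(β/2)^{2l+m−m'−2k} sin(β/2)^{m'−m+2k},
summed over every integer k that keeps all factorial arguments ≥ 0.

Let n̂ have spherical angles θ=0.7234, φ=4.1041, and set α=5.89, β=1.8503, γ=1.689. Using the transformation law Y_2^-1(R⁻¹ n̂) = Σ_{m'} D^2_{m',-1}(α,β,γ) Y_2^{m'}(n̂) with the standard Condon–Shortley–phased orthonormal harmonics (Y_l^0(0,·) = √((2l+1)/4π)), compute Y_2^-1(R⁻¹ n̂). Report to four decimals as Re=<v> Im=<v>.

Re=0.1487 Im=0.1993

Need the full column D^2_{m',-1} for m'=−2..2 at α=5.89, β=1.8503, γ=1.689.
cos(β/2)=0.601715, sin(β/2)=0.798711
d^2_{-2,-1}: single k=1 term ⇒ +0.348010;  D = +0.215609+0.273173i
d^2_{-1,-1}: k∈[0..1] ⇒ +0.131088 -0.692918 = -0.561830;  D = -0.152553-0.540722i
d^2_{0,-1}: k∈[0..1] ⇒ -0.426223 +0.750992 = +0.324769;  D = -0.038300+0.322502i
d^2_{1,-1}: k∈[0..1] ⇒ +0.692918 -0.406967 = +0.285952;  D = -0.139942+0.249369i
d^2_{2,-1}: single k=0 term ⇒ -0.613182;  D = +0.482061-0.378959i
Y_2^{m'}(θ=0.7234,φ=4.1041) and Σ D·Y over m':
  (+0.2156+0.2732i)·(-0.0587-0.1587i)  (-0.1526-0.5407i)·(-0.2190+0.3146i)  (-0.0383+0.3225i)·(+0.2162+0.0000i)  (-0.1399+0.2494i)·(+0.2190+0.3146i)  (+0.4821-0.3790i)·(-0.0587+0.1587i)
Y_2^-1(R⁻¹ n̂) = +0.148692+0.199297i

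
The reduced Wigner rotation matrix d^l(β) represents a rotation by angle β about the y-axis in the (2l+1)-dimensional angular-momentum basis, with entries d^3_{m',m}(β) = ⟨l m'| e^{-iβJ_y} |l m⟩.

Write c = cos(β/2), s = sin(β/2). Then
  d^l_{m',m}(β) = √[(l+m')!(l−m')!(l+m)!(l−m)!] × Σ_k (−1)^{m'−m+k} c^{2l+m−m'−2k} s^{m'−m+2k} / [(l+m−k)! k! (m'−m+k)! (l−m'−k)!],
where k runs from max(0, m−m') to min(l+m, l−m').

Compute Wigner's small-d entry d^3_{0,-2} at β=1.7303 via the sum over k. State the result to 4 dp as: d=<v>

d=-0.2120

d^3_{0,-2}(β=1.7303) via Wigner's sum:
With c≡cos(β/2)=0.648526 and s≡sin(β/2)=0.761193, N=[6·6·1·120]^{1/2}=65.726707
The bounds max(0,m−m')=0 and min(l+m,l−m')=1 give 2 terms
  k=0: (−1)^2·65.7267/(12)·0.6485^4·0.7612^2 = +0.561383
  k=1: (−1)^3·65.7267/(12)·0.6485^2·0.7612^4 = -0.773381
d^3_{0,-2}(1.7303) = +0.561383 -0.773381 = -0.211998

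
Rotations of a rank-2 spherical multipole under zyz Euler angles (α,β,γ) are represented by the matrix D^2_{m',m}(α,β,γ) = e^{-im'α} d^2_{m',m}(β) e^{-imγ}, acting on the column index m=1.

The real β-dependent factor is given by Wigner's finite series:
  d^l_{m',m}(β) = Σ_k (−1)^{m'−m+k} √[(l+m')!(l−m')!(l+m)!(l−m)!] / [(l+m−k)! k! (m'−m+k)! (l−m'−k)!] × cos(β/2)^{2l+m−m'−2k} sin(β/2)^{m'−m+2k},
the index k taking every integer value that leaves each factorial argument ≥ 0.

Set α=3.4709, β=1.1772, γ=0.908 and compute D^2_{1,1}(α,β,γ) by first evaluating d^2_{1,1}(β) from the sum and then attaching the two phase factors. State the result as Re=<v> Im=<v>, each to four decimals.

Split into d^2_{1,1}(β=1.1772) × two z-phases.
With c≡cos(β/2)=0.831719 and s≡sin(β/2)=0.555197, N=[6·1·6·1]^{1/2}=6.000000
k∈{0,1} keeps every argument non-negative
  k=0: (−1)^0·6.0000/(6)·0.8317^4·0.5552^0 = +0.478527
  k=1: (−1)^1·6.0000/(2)·0.8317^2·0.5552^2 = -0.639689
d^2_{1,1}(1.1772) = +0.478527 -0.639689 = -0.161162
Phases: e^{-i·(1)·3.4709}=-0.946267+0.323388i, e^{-i·(1)·0.908}=+0.615324-0.788275i ⇒ D=+0.052755-0.152283i

Re=0.0528 Im=-0.1523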